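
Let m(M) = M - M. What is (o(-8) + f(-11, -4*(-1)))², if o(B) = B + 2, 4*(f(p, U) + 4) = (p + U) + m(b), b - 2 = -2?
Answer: 2209/16 ≈ 138.06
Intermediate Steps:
b = 0 (b = 2 - 2 = 0)
m(M) = 0
f(p, U) = -4 + U/4 + p/4 (f(p, U) = -4 + ((p + U) + 0)/4 = -4 + ((U + p) + 0)/4 = -4 + (U + p)/4 = -4 + (U/4 + p/4) = -4 + U/4 + p/4)
o(B) = 2 + B
(o(-8) + f(-11, -4*(-1)))² = ((2 - 8) + (-4 + (-4*(-1))/4 + (¼)*(-11)))² = (-6 + (-4 + (¼)*4 - 11/4))² = (-6 + (-4 + 1 - 11/4))² = (-6 - 23/4)² = (-47/4)² = 2209/16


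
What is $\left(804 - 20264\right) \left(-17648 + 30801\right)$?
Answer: $-255957380$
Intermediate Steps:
$\left(804 - 20264\right) \left(-17648 + 30801\right) = \left(-19460\right) 13153 = -255957380$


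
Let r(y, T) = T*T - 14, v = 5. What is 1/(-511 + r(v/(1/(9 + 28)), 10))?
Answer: -1/425 ≈ -0.0023529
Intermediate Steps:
r(y, T) = -14 + T² (r(y, T) = T² - 14 = -14 + T²)
1/(-511 + r(v/(1/(9 + 28)), 10)) = 1/(-511 + (-14 + 10²)) = 1/(-511 + (-14 + 100)) = 1/(-511 + 86) = 1/(-425) = -1/425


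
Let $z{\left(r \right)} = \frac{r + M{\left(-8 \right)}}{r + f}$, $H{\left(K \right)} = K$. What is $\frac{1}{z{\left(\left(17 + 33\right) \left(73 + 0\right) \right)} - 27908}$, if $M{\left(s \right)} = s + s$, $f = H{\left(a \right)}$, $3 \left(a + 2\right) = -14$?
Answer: $- \frac{5465}{152511769} \approx -3.5833 \cdot 10^{-5}$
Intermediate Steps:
$a = - \frac{20}{3}$ ($a = -2 + \frac{1}{3} \left(-14\right) = -2 - \frac{14}{3} = - \frac{20}{3} \approx -6.6667$)
$f = - \frac{20}{3} \approx -6.6667$
$M{\left(s \right)} = 2 s$
$z{\left(r \right)} = \frac{-16 + r}{- \frac{20}{3} + r}$ ($z{\left(r \right)} = \frac{r + 2 \left(-8\right)}{r - \frac{20}{3}} = \frac{r - 16}{- \frac{20}{3} + r} = \frac{-16 + r}{- \frac{20}{3} + r}$)
$\frac{1}{z{\left(\left(17 + 33\right) \left(73 + 0\right) \right)} - 27908} = \frac{1}{\frac{3 \left(-16 + \left(17 + 33\right) \left(73 + 0\right)\right)}{-20 + 3 \left(17 + 33\right) \left(73 + 0\right)} - 27908} = \frac{1}{\frac{3 \left(-16 + 50 \cdot 73\right)}{-20 + 3 \cdot 50 \cdot 73} - 27908} = \frac{1}{\frac{3 \left(-16 + 3650\right)}{-20 + 3 \cdot 3650} - 27908} = \frac{1}{3 \frac{1}{-20 + 10950} \cdot 3634 - 27908} = \frac{1}{3 \cdot \frac{1}{10930} \cdot 3634 - 27908} = \frac{1}{\frac{5451}{5465} - 27908} = \frac{1}{- \frac{152511769}{5465}} = - \frac{5465}{152511769}$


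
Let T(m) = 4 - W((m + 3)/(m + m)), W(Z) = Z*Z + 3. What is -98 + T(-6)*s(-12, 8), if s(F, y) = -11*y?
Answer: -361/2 ≈ -180.50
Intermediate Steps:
W(Z) = 3 + Z² (W(Z) = Z² + 3 = 3 + Z²)
T(m) = 1 - (3 + m)²/(4*m²) (T(m) = 4 - (3 + ((m + 3)/(m + m))²) = 4 - (3 + ((3 + m)/((2*m)))²) = 4 - (3 + ((3 + m)*(1/(2*m)))²) = 4 - (3 + ((3 + m)/(2*m))²) = 4 - (3 + (3 + m)²/(4*m²)) = 4 + (-3 - (3 + m)²/(4*m²)) = 1 - (3 + m)²/(4*m²))
-98 + T(-6)*s(-12, 8) = -98 + (1 - ¼*(3 - 6)²/(-6)²)*(-11*8) = -98 + (1 - ¼*1/36*(-3)²)*(-88) = -98 + (1 - ¼*1/36*9)*(-88) = -98 + (1 - 1/16)*(-88) = -98 + (15/16)*(-88) = -98 - 165/2 = -361/2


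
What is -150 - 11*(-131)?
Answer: 1291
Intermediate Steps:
-150 - 11*(-131) = -150 + 1441 = 1291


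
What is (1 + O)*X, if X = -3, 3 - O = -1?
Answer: -15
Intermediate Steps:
O = 4 (O = 3 - 1*(-1) = 3 + 1 = 4)
(1 + O)*X = (1 + 4)*(-3) = 5*(-3) = -15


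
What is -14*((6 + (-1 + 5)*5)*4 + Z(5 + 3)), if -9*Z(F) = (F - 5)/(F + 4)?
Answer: -26201/18 ≈ -1455.6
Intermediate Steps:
Z(F) = -(-5 + F)/(9*(4 + F)) (Z(F) = -(F - 5)/(9*(F + 4)) = -(-5 + F)/(9*(4 + F)))
-14*((6 + (-1 + 5)*5)*4 + Z(5 + 3)) = -14*((6 + (-1 + 5)*5)*4 + (5 - (5 + 3))/(9*(4 + (5 + 3)))) = -14*((6 + 4*5)*4 + (5 - 1*8)/(9*(4 + 8))) = -14*((6 + 20)*4 + (⅑)*(5 - 8)/12) = -14*(26*4 + (⅑)*(1/12)*(-3)) = -14*(104 - 1/36) = -14*3743/36 = -26201/18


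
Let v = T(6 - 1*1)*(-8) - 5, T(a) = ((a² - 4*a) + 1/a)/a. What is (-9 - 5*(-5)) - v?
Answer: 733/25 ≈ 29.320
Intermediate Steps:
T(a) = (1/a + a² - 4*a)/a
v = -333/25 (v = (-4 + (6 - 1*1) + (6 - 1*1)⁻²)*(-8) - 5 = (-4 + (6 - 1) + (6 - 1)⁻²)*(-8) - 5 = (-4 + 5 + 5⁻²)*(-8) - 5 = (-4 + 5 + 1/25)*(-8) - 5 = (26/25)*(-8) - 5 = -208/25 - 5 = -333/25 ≈ -13.320)
(-9 - 5*(-5)) - v = (-9 - 5*(-5)) - 1*(-333/25) = (-9 + 25) + 333/25 = 16 + 333/25 = 733/25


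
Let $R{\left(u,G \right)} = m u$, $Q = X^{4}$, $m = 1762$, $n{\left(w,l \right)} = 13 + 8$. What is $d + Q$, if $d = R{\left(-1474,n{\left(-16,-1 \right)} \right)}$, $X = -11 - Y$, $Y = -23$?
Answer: $-2576452$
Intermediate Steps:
$n{\left(w,l \right)} = 21$
$X = 12$ ($X = -11 - -23 = -11 + 23 = 12$)
$Q = 20736$ ($Q = 12^{4} = 20736$)
$R{\left(u,G \right)} = 1762 u$
$d = -2597188$ ($d = 1762 \left(-1474\right) = -2597188$)
$d + Q = -2597188 + 20736 = -2576452$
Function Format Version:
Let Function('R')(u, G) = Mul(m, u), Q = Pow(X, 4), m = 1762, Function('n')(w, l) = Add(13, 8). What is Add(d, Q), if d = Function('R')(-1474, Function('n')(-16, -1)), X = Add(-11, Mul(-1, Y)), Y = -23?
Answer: -2576452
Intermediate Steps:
Function('n')(w, l) = 21
X = 12 (X = Add(-11, Mul(-1, -23)) = Add(-11, 23) = 12)
Q = 20736 (Q = Pow(12, 4) = 20736)
Function('R')(u, G) = Mul(1762, u)
d = -2597188 (d = Mul(1762, -1474) = -2597188)
Add(d, Q) = Add(-2597188, 20736) = -2576452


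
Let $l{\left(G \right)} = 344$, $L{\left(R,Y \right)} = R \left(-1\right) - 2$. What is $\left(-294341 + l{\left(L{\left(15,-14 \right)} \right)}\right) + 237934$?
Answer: $-56063$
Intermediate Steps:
$L{\left(R,Y \right)} = -2 - R$ ($L{\left(R,Y \right)} = - R - 2 = -2 - R$)
$\left(-294341 + l{\left(L{\left(15,-14 \right)} \right)}\right) + 237934 = \left(-294341 + 344\right) + 237934 = -293997 + 237934 = -56063$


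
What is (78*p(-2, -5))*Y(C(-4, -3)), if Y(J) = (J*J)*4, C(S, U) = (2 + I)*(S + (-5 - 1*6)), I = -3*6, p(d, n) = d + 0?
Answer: -35942400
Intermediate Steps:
p(d, n) = d
I = -18
C(S, U) = 176 - 16*S (C(S, U) = (2 - 18)*(S + (-5 - 1*6)) = -16*(S + (-5 - 6)) = -16*(S - 11) = -16*(-11 + S) = 176 - 16*S)
Y(J) = 4*J**2 (Y(J) = J**2*4 = 4*J**2)
(78*p(-2, -5))*Y(C(-4, -3)) = (78*(-2))*(4*(176 - 16*(-4))**2) = -624*(176 + 64)**2 = -624*240**2 = -624*57600 = -156*230400 = -35942400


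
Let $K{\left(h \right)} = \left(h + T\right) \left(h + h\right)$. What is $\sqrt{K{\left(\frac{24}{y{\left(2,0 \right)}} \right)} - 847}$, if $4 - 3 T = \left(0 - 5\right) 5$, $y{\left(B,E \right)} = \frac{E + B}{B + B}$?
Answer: $3 \sqrt{521} \approx 68.476$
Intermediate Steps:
$y{\left(B,E \right)} = \frac{B + E}{2 B}$
$T = \frac{29}{3}$ ($T = \frac{4}{3} - \frac{\left(0 - 5\right) 5}{3} = \frac{4}{3} - \frac{\left(-5\right) 5}{3} = \frac{4}{3} - - \frac{25}{3} = \frac{4}{3} + \frac{25}{3} = \frac{29}{3} \approx 9.6667$)
$K{\left(h \right)} = 2 h \left(\frac{29}{3} + h\right)$ ($K{\left(h \right)} = \left(h + \frac{29}{3}\right) \left(h + h\right) = \left(\frac{29}{3} + h\right) 2 h = 2 h \left(\frac{29}{3} + h\right)$)
$\sqrt{K{\left(\frac{24}{y{\left(2,0 \right)}} \right)} - 847} = \sqrt{\frac{2 \frac{24}{\frac{1}{2} \cdot \frac{1}{2} \left(2 + 0\right)} \left(29 + 3 \frac{24}{\frac{1}{2} \cdot \frac{1}{2} \left(2 + 0\right)}\right)}{3} - 847} = \sqrt{\frac{2 \frac{24}{\frac{1}{2} \cdot \frac{1}{2} \cdot 2} \left(29 + 3 \frac{24}{\frac{1}{2} \cdot \frac{1}{2} \cdot 2}\right)}{3} - 847} = \sqrt{\frac{2 \cdot 24 \frac{1}{\frac{1}{2}} \left(29 + 3 \cdot 24 \frac{1}{\frac{1}{2}}\right)}{3} - 847} = \sqrt{\frac{2 \cdot 24 \cdot 2 \left(29 + 3 \cdot 24 \cdot 2\right)}{3} - 847} = \sqrt{\frac{2}{3} \cdot 48 \left(29 + 3 \cdot 48\right) - 847} = \sqrt{\frac{2}{3} \cdot 48 \left(29 + 144\right) - 847} = \sqrt{\frac{2}{3} \cdot 48 \cdot 173 - 847} = \sqrt{5536 - 847} = \sqrt{4689} = 3 \sqrt{521}$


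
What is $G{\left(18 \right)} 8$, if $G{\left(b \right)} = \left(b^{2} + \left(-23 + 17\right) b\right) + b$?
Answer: $1872$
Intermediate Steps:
$G{\left(b \right)} = b^{2} - 5 b$ ($G{\left(b \right)} = \left(b^{2} - 6 b\right) + b = b^{2} - 5 b$)
$G{\left(18 \right)} 8 = 18 \left(-5 + 18\right) 8 = 18 \cdot 13 \cdot 8 = 234 \cdot 8 = 1872$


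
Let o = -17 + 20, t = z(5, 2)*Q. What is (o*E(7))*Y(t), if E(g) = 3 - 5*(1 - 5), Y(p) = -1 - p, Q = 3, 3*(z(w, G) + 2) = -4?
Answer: 621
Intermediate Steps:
z(w, G) = -10/3 (z(w, G) = -2 + (1/3)*(-4) = -2 - 4/3 = -10/3)
t = -10 (t = -10/3*3 = -10)
E(g) = 23 (E(g) = 3 - 5*(-4) = 3 + 20 = 23)
o = 3
(o*E(7))*Y(t) = (3*23)*(-1 - 1*(-10)) = 69*(-1 + 10) = 69*9 = 621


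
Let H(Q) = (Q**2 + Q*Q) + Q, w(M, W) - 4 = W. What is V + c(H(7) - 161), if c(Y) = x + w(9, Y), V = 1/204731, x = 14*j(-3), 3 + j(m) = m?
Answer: -27843415/204731 ≈ -136.00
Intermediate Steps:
j(m) = -3 + m
w(M, W) = 4 + W
H(Q) = Q + 2*Q**2 (H(Q) = (Q**2 + Q**2) + Q = 2*Q**2 + Q = Q + 2*Q**2)
x = -84 (x = 14*(-3 - 3) = 14*(-6) = -84)
V = 1/204731 ≈ 4.8845e-6
c(Y) = -80 + Y (c(Y) = -84 + (4 + Y) = -80 + Y)
V + c(H(7) - 161) = 1/204731 + (-80 + (7*(1 + 2*7) - 161)) = 1/204731 + (-80 + (7*(1 + 14) - 161)) = 1/204731 + (-80 + (7*15 - 161)) = 1/204731 + (-80 + (105 - 161)) = 1/204731 + (-80 - 56) = 1/204731 - 136 = -27843415/204731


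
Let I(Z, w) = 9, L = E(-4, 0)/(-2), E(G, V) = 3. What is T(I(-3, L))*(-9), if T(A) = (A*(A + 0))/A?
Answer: -81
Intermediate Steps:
L = -3/2 (L = 3/(-2) = 3*(-1/2) = -3/2 ≈ -1.5000)
T(A) = A (T(A) = (A*A)/A = A**2/A = A)
T(I(-3, L))*(-9) = 9*(-9) = -81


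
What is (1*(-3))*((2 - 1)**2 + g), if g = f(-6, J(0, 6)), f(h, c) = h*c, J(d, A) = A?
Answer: 105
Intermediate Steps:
f(h, c) = c*h
g = -36 (g = 6*(-6) = -36)
(1*(-3))*((2 - 1)**2 + g) = (1*(-3))*((2 - 1)**2 - 36) = -3*(1**2 - 36) = -3*(1 - 36) = -3*(-35) = 105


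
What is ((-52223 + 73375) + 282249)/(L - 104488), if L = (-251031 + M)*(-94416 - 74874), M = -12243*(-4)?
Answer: 303401/34206463622 ≈ 8.8697e-6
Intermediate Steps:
M = 48972
L = 34206568110 (L = (-251031 + 48972)*(-94416 - 74874) = -202059*(-169290) = 34206568110)
((-52223 + 73375) + 282249)/(L - 104488) = ((-52223 + 73375) + 282249)/(34206568110 - 104488) = (21152 + 282249)/34206463622 = 303401*(1/34206463622) = 303401/34206463622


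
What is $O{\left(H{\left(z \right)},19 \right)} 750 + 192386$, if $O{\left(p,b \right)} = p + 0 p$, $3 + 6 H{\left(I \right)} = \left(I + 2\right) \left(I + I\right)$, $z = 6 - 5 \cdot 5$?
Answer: $272761$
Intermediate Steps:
$z = -19$ ($z = 6 - 25 = -19$)
$H{\left(I \right)} = - \frac{1}{2} + \frac{I \left(2 + I\right)}{3}$ ($H{\left(I \right)} = - \frac{1}{2} + \frac{\left(I + 2\right) \left(I + I\right)}{6} = - \frac{1}{2} + \frac{\left(2 + I\right) 2 I}{6} = - \frac{1}{2} + \frac{2 I \left(2 + I\right)}{6} = - \frac{1}{2} + \frac{I \left(2 + I\right)}{3}$)
$O{\left(p,b \right)} = p$ ($O{\left(p,b \right)} = p + 0 = p$)
$O{\left(H{\left(z \right)},19 \right)} 750 + 192386 = \left(- \frac{1}{2} + \frac{\left(-19\right)^{2}}{3} + \frac{2}{3} \left(-19\right)\right) 750 + 192386 = \left(- \frac{1}{2} + \frac{1}{3} \cdot 361 - \frac{38}{3}\right) 750 + 192386 = \left(- \frac{1}{2} + \frac{361}{3} - \frac{38}{3}\right) 750 + 192386 = \frac{643}{6} \cdot 750 + 192386 = 80375 + 192386 = 272761$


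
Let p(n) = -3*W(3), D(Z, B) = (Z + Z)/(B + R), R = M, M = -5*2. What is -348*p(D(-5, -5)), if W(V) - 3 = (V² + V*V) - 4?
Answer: 17748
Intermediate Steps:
M = -10
R = -10
W(V) = -1 + 2*V² (W(V) = 3 + ((V² + V*V) - 4) = 3 + ((V² + V²) - 4) = 3 + (2*V² - 4) = 3 + (-4 + 2*V²) = -1 + 2*V²)
D(Z, B) = 2*Z/(-10 + B) (D(Z, B) = (Z + Z)/(B - 10) = (2*Z)/(-10 + B) = 2*Z/(-10 + B))
p(n) = -51 (p(n) = -3*(-1 + 2*3²) = -3*(-1 + 2*9) = -3*(-1 + 18) = -3*17 = -51)
-348*p(D(-5, -5)) = -348*(-51) = 17748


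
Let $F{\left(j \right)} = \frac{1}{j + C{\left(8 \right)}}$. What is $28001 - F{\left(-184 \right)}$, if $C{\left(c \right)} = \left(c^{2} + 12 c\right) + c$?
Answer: $\frac{448017}{16} \approx 28001.0$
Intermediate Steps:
$C{\left(c \right)} = c^{2} + 13 c$
$F{\left(j \right)} = \frac{1}{168 + j}$ ($F{\left(j \right)} = \frac{1}{j + 8 \left(13 + 8\right)} = \frac{1}{j + 8 \cdot 21} = \frac{1}{j + 168} = \frac{1}{168 + j}$)
$28001 - F{\left(-184 \right)} = 28001 - \frac{1}{168 - 184} = 28001 - \frac{1}{-16} = 28001 - - \frac{1}{16} = 28001 + \frac{1}{16} = \frac{448017}{16}$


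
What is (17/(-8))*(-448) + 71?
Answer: 1023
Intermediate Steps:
(17/(-8))*(-448) + 71 = (17*(-⅛))*(-448) + 71 = -17/8*(-448) + 71 = 952 + 71 = 1023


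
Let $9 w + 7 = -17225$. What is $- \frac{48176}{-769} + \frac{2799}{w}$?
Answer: $\frac{270265651}{4417136} \approx 61.186$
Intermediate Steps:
$w = - \frac{5744}{3}$ ($w = - \frac{7}{9} + \frac{1}{9} \left(-17225\right) = - \frac{7}{9} - \frac{17225}{9} = - \frac{5744}{3} \approx -1914.7$)
$- \frac{48176}{-769} + \frac{2799}{w} = - \frac{48176}{-769} + \frac{2799}{- \frac{5744}{3}} = \left(-48176\right) \left(- \frac{1}{769}\right) + 2799 \left(- \frac{3}{5744}\right) = \frac{48176}{769} - \frac{8397}{5744} = \frac{270265651}{4417136}$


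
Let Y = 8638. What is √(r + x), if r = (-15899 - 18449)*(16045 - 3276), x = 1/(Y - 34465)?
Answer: 5*I*√11702166084438855/25827 ≈ 20943.0*I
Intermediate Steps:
x = -1/25827 (x = 1/(8638 - 34465) = 1/(-25827) = -1/25827 ≈ -3.8719e-5)
r = -438589612 (r = -34348*12769 = -438589612)
√(r + x) = √(-438589612 - 1/25827) = √(-11327453909125/25827) = 5*I*√11702166084438855/25827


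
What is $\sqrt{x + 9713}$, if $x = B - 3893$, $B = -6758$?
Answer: $i \sqrt{938} \approx 30.627 i$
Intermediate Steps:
$x = -10651$ ($x = -6758 - 3893 = -10651$)
$\sqrt{x + 9713} = \sqrt{-10651 + 9713} = \sqrt{-938} = i \sqrt{938}$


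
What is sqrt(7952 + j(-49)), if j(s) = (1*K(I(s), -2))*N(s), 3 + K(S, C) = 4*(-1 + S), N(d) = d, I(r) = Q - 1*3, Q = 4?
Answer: sqrt(8099) ≈ 89.994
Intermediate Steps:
I(r) = 1 (I(r) = 4 - 1*3 = 4 - 3 = 1)
K(S, C) = -7 + 4*S (K(S, C) = -3 + 4*(-1 + S) = -3 + (-4 + 4*S) = -7 + 4*S)
j(s) = -3*s (j(s) = (1*(-7 + 4*1))*s = (1*(-7 + 4))*s = (1*(-3))*s = -3*s)
sqrt(7952 + j(-49)) = sqrt(7952 - 3*(-49)) = sqrt(7952 + 147) = sqrt(8099)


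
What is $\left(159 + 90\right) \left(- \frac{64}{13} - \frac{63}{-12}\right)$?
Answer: $\frac{4233}{52} \approx 81.404$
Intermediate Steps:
$\left(159 + 90\right) \left(- \frac{64}{13} - \frac{63}{-12}\right) = 249 \left(\left(-64\right) \frac{1}{13} - - \frac{21}{4}\right) = 249 \left(- \frac{64}{13} + \frac{21}{4}\right) = 249 \cdot \frac{17}{52} = \frac{4233}{52}$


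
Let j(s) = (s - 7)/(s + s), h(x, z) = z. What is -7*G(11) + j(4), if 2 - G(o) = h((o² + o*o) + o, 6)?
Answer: 221/8 ≈ 27.625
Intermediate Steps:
j(s) = (-7 + s)/(2*s) (j(s) = (-7 + s)/((2*s)) = (-7 + s)*(1/(2*s)) = (-7 + s)/(2*s))
G(o) = -4 (G(o) = 2 - 1*6 = 2 - 6 = -4)
-7*G(11) + j(4) = -7*(-4) + (½)*(-7 + 4)/4 = 28 + (½)*(¼)*(-3) = 28 - 3/8 = 221/8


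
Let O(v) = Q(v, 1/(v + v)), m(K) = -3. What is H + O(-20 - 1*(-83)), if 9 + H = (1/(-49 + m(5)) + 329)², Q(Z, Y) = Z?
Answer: 292795465/2704 ≈ 1.0828e+5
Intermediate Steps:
O(v) = v
H = 292625113/2704 (H = -9 + (1/(-49 - 3) + 329)² = -9 + (1/(-52) + 329)² = -9 + (-1/52 + 329)² = -9 + (17107/52)² = -9 + 292649449/2704 = 292625113/2704 ≈ 1.0822e+5)
H + O(-20 - 1*(-83)) = 292625113/2704 + (-20 - 1*(-83)) = 292625113/2704 + (-20 + 83) = 292625113/2704 + 63 = 292795465/2704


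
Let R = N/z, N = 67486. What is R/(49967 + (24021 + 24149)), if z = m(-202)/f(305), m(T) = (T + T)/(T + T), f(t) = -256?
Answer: -17276416/98137 ≈ -176.04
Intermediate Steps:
m(T) = 1 (m(T) = (2*T)/((2*T)) = (2*T)*(1/(2*T)) = 1)
z = -1/256 (z = 1/(-256) = 1*(-1/256) = -1/256 ≈ -0.0039063)
R = -17276416 (R = 67486/(-1/256) = 67486*(-256) = -17276416)
R/(49967 + (24021 + 24149)) = -17276416/(49967 + (24021 + 24149)) = -17276416/(49967 + 48170) = -17276416/98137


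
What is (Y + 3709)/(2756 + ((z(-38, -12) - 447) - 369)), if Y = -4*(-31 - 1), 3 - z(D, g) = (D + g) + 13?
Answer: 1279/660 ≈ 1.9379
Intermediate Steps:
z(D, g) = -10 - D - g (z(D, g) = 3 - ((D + g) + 13) = 3 - (13 + D + g) = 3 + (-13 - D - g) = -10 - D - g)
Y = 128 (Y = -4*(-32) = 128)
(Y + 3709)/(2756 + ((z(-38, -12) - 447) - 369)) = (128 + 3709)/(2756 + (((-10 - 1*(-38) - 1*(-12)) - 447) - 369)) = 3837/(2756 + (((-10 + 38 + 12) - 447) - 369)) = 3837/(2756 + ((40 - 447) - 369)) = 3837/(2756 + (-407 - 369)) = 3837/(2756 - 776) = 3837/1980 = 3837*(1/1980) = 1279/660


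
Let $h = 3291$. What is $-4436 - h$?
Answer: $-7727$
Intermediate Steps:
$-4436 - h = -4436 - 3291 = -7727$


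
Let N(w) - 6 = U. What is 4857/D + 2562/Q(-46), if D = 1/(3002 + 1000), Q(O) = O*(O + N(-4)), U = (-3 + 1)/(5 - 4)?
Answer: 894134905/46 ≈ 1.9438e+7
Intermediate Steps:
U = -2 (U = -2/1 = -2*1 = -2)
N(w) = 4 (N(w) = 6 - 2 = 4)
Q(O) = O*(4 + O) (Q(O) = O*(O + 4) = O*(4 + O))
D = 1/4002 ≈ 0.00024988
4857/D + 2562/Q(-46) = 4857/(1/4002) + 2562/((-46*(4 - 46))) = 4857*4002 + 2562/((-46*(-42))) = 19437714 + 2562/1932 = 19437714 + 2562*(1/1932) = 19437714 + 61/46 = 894134905/46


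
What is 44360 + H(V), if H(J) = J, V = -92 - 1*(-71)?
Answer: 44339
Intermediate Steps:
V = -21 (V = -92 + 71 = -21)
44360 + H(V) = 44360 - 21 = 44339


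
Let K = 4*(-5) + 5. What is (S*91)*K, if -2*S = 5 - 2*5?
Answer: -6825/2 ≈ -3412.5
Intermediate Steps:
S = 5/2 (S = -(5 - 2*5)/2 = -(5 - 10)/2 = -½*(-5) = 5/2 ≈ 2.5000)
K = -15 (K = -20 + 5 = -15)
(S*91)*K = ((5/2)*91)*(-15) = (455/2)*(-15) = -6825/2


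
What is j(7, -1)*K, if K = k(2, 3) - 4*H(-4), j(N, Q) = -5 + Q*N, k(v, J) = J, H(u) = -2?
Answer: -132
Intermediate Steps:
j(N, Q) = -5 + N*Q
K = 11 (K = 3 - 4*(-2) = 3 + 8 = 11)
j(7, -1)*K = (-5 + 7*(-1))*11 = (-5 - 7)*11 = -12*11 = -132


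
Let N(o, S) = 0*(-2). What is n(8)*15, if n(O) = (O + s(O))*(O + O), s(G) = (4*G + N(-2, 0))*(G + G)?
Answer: 124800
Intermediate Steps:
N(o, S) = 0
s(G) = 8*G² (s(G) = (4*G + 0)*(G + G) = (4*G)*(2*G) = 8*G²)
n(O) = 2*O*(O + 8*O²) (n(O) = (O + 8*O²)*(O + O) = (O + 8*O²)*(2*O) = 2*O*(O + 8*O²))
n(8)*15 = (8²*(2 + 16*8))*15 = (64*(2 + 128))*15 = (64*130)*15 = 8320*15 = 124800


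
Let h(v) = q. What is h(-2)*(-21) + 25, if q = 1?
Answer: 4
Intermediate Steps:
h(v) = 1
h(-2)*(-21) + 25 = 1*(-21) + 25 = -21 + 25 = 4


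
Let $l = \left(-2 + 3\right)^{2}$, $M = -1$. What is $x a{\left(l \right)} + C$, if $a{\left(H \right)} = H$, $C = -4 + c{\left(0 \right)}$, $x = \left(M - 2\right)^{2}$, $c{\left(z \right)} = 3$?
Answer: $8$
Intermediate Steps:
$x = 9$ ($x = \left(-1 - 2\right)^{2} = \left(-3\right)^{2} = 9$)
$l = 1$ ($l = 1^{2} = 1$)
$C = -1$ ($C = -4 + 3 = -1$)
$x a{\left(l \right)} + C = 9 \cdot 1 - 1 = 9 - 1 = 8$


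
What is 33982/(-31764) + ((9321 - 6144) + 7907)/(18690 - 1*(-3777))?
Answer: -68566903/118940298 ≈ -0.57648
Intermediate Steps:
33982/(-31764) + ((9321 - 6144) + 7907)/(18690 - 1*(-3777)) = 33982*(-1/31764) + (3177 + 7907)/(18690 + 3777) = -16991/15882 + 11084/22467 = -68566903/118940298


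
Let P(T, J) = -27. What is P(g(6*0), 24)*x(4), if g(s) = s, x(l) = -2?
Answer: 54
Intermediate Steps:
P(g(6*0), 24)*x(4) = -27*(-2) = 54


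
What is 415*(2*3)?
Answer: 2490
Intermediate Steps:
415*(2*3) = 415*6 = 2490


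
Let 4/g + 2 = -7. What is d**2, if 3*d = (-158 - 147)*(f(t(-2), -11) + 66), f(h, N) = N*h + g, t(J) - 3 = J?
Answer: 22426560025/729 ≈ 3.0763e+7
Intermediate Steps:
g = -4/9 (g = 4/(-2 - 7) = 4/(-9) = 4*(-1/9) = -4/9 ≈ -0.44444)
t(J) = 3 + J
f(h, N) = -4/9 + N*h (f(h, N) = N*h - 4/9 = -4/9 + N*h)
d = -149755/27 (d = ((-158 - 147)*((-4/9 - 11*(3 - 2)) + 66))/3 = (-305*((-4/9 - 11*1) + 66))/3 = (-305*((-4/9 - 11) + 66))/3 = (-305*(-103/9 + 66))/3 = (-305*491/9)/3 = (1/3)*(-149755/9) = -149755/27 ≈ -5546.5)
d**2 = (-149755/27)**2 = 22426560025/729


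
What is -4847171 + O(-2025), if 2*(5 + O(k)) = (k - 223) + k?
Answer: -9698625/2 ≈ -4.8493e+6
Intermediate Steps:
O(k) = -233/2 + k (O(k) = -5 + ((k - 223) + k)/2 = -5 + ((-223 + k) + k)/2 = -5 + (-223 + 2*k)/2 = -5 + (-223/2 + k) = -233/2 + k)
-4847171 + O(-2025) = -4847171 + (-233/2 - 2025) = -4847171 - 4283/2 = -9698625/2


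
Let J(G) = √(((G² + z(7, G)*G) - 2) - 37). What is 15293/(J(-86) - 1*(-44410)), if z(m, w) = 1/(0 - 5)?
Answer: 3395810650/9861203629 - 15293*√184355/9861203629 ≈ 0.34369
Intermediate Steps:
z(m, w) = -⅕ (z(m, w) = 1/(-5) = -⅕)
J(G) = √(-39 + G² - G/5) (J(G) = √(((G² - G/5) - 2) - 37) = √((-2 + G² - G/5) - 37) = √(-39 + G² - G/5))
15293/(J(-86) - 1*(-44410)) = 15293/(√(-975 - 5*(-86) + 25*(-86)²)/5 - 1*(-44410)) = 15293/(√(-975 + 430 + 25*7396)/5 + 44410) = 15293/(√(-975 + 430 + 184900)/5 + 44410) = 15293/(√184355/5 + 44410) = 15293/(44410 + √184355/5)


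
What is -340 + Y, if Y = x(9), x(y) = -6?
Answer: -346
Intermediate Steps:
Y = -6
-340 + Y = -340 - 6 = -346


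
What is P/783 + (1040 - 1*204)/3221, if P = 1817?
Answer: 6507145/2522043 ≈ 2.5801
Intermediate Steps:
P/783 + (1040 - 1*204)/3221 = 1817/783 + (1040 - 1*204)/3221 = 1817*(1/783) + (1040 - 204)*(1/3221) = 1817/783 + 836*(1/3221) = 1817/783 + 836/3221 = 6507145/2522043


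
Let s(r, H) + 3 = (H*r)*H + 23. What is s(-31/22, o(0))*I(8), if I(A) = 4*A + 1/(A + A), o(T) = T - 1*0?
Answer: 2565/4 ≈ 641.25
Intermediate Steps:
o(T) = T (o(T) = T + 0 = T)
I(A) = 1/(2*A) + 4*A (I(A) = 4*A + 1/(2*A) = 1/(2*A) + 4*A)
s(r, H) = 20 + r*H² (s(r, H) = -3 + ((H*r)*H + 23) = -3 + (r*H² + 23) = -3 + (23 + r*H²) = 20 + r*H²)
s(-31/22, o(0))*I(8) = (20 - 31/22*0²)*((½)/8 + 4*8) = (20 - 31*1/22*0)*((½)*(⅛) + 32) = (20 - 31/22*0)*(1/16 + 32) = (20 + 0)*(513/16) = 20*(513/16) = 2565/4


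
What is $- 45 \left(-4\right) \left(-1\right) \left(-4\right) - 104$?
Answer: $616$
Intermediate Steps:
$- 45 \left(-4\right) \left(-1\right) \left(-4\right) - 104 = - 45 \cdot 4 \left(-4\right) - 104 = \left(-45\right) \left(-16\right) - 104 = 720 - 104 = 616$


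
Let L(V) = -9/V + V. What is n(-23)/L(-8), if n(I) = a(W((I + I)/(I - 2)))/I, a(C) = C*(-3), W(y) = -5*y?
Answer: 48/275 ≈ 0.17455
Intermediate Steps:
L(V) = V - 9/V
a(C) = -3*C
n(I) = 30/(-2 + I) (n(I) = (-(-15)*(I + I)/(I - 2))/I = (-(-15)*(2*I)/(-2 + I))/I = (-(-15)*2*I/(-2 + I))/I = (-(-30)*I/(-2 + I))/I = (30*I/(-2 + I))/I = 30/(-2 + I))
n(-23)/L(-8) = (30/(-2 - 23))/(-8 - 9/(-8)) = (30/(-25))/(-8 - 9*(-⅛)) = (30*(-1/25))/(-8 + 9/8) = -6/(5*(-55/8)) = -6/5*(-8/55) = 48/275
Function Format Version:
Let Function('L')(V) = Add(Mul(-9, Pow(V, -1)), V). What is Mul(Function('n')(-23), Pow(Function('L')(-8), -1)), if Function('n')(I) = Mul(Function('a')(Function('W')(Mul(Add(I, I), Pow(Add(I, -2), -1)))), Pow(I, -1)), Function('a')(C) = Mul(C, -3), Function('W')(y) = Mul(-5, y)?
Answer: Rational(48, 275) ≈ 0.17455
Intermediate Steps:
Function('L')(V) = Add(V, Mul(-9, Pow(V, -1)))
Function('a')(C) = Mul(-3, C)
Function('n')(I) = Mul(30, Pow(Add(-2, I), -1)) (Function('n')(I) = Mul(Mul(-3, Mul(-5, Mul(Add(I, I), Pow(Add(I, -2), -1)))), Pow(I, -1)) = Mul(Mul(-3, Mul(-5, Mul(Mul(2, I), Pow(Add(-2, I), -1)))), Pow(I, -1)) = Mul(Mul(-3, Mul(-5, Mul(2, I, Pow(Add(-2, I), -1)))), Pow(I, -1)) = Mul(Mul(-3, Mul(-10, I, Pow(Add(-2, I), -1))), Pow(I, -1)) = Mul(Mul(30, I, Pow(Add(-2, I), -1)), Pow(I, -1)) = Mul(30, Pow(Add(-2, I), -1)))
Mul(Function('n')(-23), Pow(Function('L')(-8), -1)) = Mul(Mul(30, Pow(Add(-2, -23), -1)), Pow(Add(-8, Mul(-9, Pow(-8, -1))), -1)) = Mul(Mul(30, Pow(-25, -1)), Pow(Add(-8, Mul(-9, Rational(-1, 8))), -1)) = Mul(Mul(30, Rational(-1, 25)), Pow(Add(-8, Rational(9, 8)), -1)) = Mul(Rational(-6, 5), Pow(Rational(-55, 8), -1)) = Mul(Rational(-6, 5), Rational(-8, 55)) = Rational(48, 275)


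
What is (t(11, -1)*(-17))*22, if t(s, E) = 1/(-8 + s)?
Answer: -374/3 ≈ -124.67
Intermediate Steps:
(t(11, -1)*(-17))*22 = (-17/(-8 + 11))*22 = (-17/3)*22 = ((⅓)*(-17))*22 = -17/3*22 = -374/3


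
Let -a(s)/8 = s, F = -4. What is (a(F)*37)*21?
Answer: 24864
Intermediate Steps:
a(s) = -8*s
(a(F)*37)*21 = (-8*(-4)*37)*21 = (32*37)*21 = 1184*21 = 24864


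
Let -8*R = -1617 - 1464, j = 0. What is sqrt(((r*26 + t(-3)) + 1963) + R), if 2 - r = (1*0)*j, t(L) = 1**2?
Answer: sqrt(38418)/4 ≈ 49.001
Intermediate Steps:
t(L) = 1
r = 2 (r = 2 - 1*0*0 = 2 - 0*0 = 2 - 1*0 = 2 + 0 = 2)
R = 3081/8 (R = -(-1617 - 1464)/8 = -1/8*(-3081) = 3081/8 ≈ 385.13)
sqrt(((r*26 + t(-3)) + 1963) + R) = sqrt(((2*26 + 1) + 1963) + 3081/8) = sqrt(((52 + 1) + 1963) + 3081/8) = sqrt((53 + 1963) + 3081/8) = sqrt(2016 + 3081/8) = sqrt(19209/8) = sqrt(38418)/4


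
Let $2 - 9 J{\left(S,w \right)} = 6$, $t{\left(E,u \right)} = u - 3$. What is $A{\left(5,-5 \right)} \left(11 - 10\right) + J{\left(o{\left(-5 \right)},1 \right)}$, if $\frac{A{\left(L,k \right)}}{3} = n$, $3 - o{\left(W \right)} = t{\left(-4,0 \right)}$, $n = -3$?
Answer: $- \frac{85}{9} \approx -9.4444$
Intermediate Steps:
$t{\left(E,u \right)} = -3 + u$
$o{\left(W \right)} = 6$ ($o{\left(W \right)} = 3 - \left(-3 + 0\right) = 3 - -3 = 3 + 3 = 6$)
$J{\left(S,w \right)} = - \frac{4}{9}$ ($J{\left(S,w \right)} = \frac{2}{9} - \frac{2}{3} = - \frac{4}{9}$)
$A{\left(L,k \right)} = -9$ ($A{\left(L,k \right)} = 3 \left(-3\right) = -9$)
$A{\left(5,-5 \right)} \left(11 - 10\right) + J{\left(o{\left(-5 \right)},1 \right)} = - 9 \left(11 - 10\right) - \frac{4}{9} = \left(-9\right) 1 - \frac{4}{9} = -9 - \frac{4}{9} = - \frac{85}{9}$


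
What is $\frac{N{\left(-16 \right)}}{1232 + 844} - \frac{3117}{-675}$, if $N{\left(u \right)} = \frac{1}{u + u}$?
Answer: $\frac{23007541}{4982400} \approx 4.6178$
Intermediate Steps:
$N{\left(u \right)} = \frac{1}{2 u}$
$\frac{N{\left(-16 \right)}}{1232 + 844} - \frac{3117}{-675} = \frac{\frac{1}{2} \frac{1}{-16}}{1232 + 844} - \frac{3117}{-675} = \frac{\frac{1}{2} \left(- \frac{1}{16}\right)}{2076} - - \frac{1039}{225} = \left(- \frac{1}{32}\right) \frac{1}{2076} + \frac{1039}{225} = - \frac{1}{66432} + \frac{1039}{225} = \frac{23007541}{4982400}$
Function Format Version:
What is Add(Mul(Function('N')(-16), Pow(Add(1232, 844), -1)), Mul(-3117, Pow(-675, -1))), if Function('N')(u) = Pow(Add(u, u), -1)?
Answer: Rational(23007541, 4982400) ≈ 4.6178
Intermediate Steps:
Function('N')(u) = Mul(Rational(1, 2), Pow(u, -1)) (Function('N')(u) = Pow(Mul(2, u), -1) = Mul(Rational(1, 2), Pow(u, -1)))
Add(Mul(Function('N')(-16), Pow(Add(1232, 844), -1)), Mul(-3117, Pow(-675, -1))) = Add(Mul(Mul(Rational(1, 2), Pow(-16, -1)), Pow(Add(1232, 844), -1)), Mul(-3117, Pow(-675, -1))) = Add(Mul(Mul(Rational(1, 2), Rational(-1, 16)), Pow(2076, -1)), Mul(-3117, Rational(-1, 675))) = Add(Mul(Rational(-1, 32), Rational(1, 2076)), Rational(1039, 225)) = Add(Rational(-1, 66432), Rational(1039, 225)) = Rational(23007541, 4982400)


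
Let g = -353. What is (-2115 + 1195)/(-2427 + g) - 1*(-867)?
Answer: 120559/139 ≈ 867.33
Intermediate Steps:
(-2115 + 1195)/(-2427 + g) - 1*(-867) = (-2115 + 1195)/(-2427 - 353) - 1*(-867) = -920/(-2780) + 867 = -920*(-1/2780) + 867 = 46/139 + 867 = 120559/139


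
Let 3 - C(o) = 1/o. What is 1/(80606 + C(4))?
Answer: 4/322435 ≈ 1.2406e-5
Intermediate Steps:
C(o) = 3 - 1/o
1/(80606 + C(4)) = 1/(80606 + (3 - 1/4)) = 1/(80606 + (3 - 1*¼)) = 1/(80606 + (3 - ¼)) = 1/(80606 + 11/4) = 1/(322435/4) = 4/322435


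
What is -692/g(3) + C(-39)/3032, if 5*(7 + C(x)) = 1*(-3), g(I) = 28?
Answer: -1311473/53060 ≈ -24.717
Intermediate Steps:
C(x) = -38/5 (C(x) = -7 + (1*(-3))/5 = -7 + (⅕)*(-3) = -7 - ⅗ = -38/5)
-692/g(3) + C(-39)/3032 = -692/28 - 38/5/3032 = -692*1/28 - 38/5*1/3032 = -173/7 - 19/7580 = -1311473/53060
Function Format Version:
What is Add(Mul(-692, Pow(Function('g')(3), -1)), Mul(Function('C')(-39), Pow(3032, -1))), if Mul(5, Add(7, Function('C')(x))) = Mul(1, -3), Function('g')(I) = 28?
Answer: Rational(-1311473, 53060) ≈ -24.717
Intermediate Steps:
Function('C')(x) = Rational(-38, 5) (Function('C')(x) = Add(-7, Mul(Rational(1, 5), Mul(1, -3))) = Add(-7, Mul(Rational(1, 5), -3)) = Add(-7, Rational(-3, 5)) = Rational(-38, 5))
Add(Mul(-692, Pow(Function('g')(3), -1)), Mul(Function('C')(-39), Pow(3032, -1))) = Add(Mul(-692, Pow(28, -1)), Mul(Rational(-38, 5), Pow(3032, -1))) = Add(Mul(-692, Rational(1, 28)), Mul(Rational(-38, 5), Rational(1, 3032))) = Add(Rational(-173, 7), Rational(-19, 7580)) = Rational(-1311473, 53060)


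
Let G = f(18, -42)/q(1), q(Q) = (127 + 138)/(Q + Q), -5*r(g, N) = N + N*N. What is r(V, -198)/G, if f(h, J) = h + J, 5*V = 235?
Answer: 344553/8 ≈ 43069.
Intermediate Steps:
V = 47 (V = (1/5)*235 = 47)
r(g, N) = -N/5 - N**2/5 (r(g, N) = -(N + N*N)/5 = -(N + N**2)/5 = -N/5 - N**2/5)
q(Q) = 265/(2*Q) (q(Q) = 265/((2*Q)) = 265*(1/(2*Q)) = 265/(2*Q))
f(h, J) = J + h
G = -48/265 (G = (-42 + 18)/(((265/2)/1)) = -24/((265/2)*1) = -24/265/2 = -24*2/265 = -48/265 ≈ -0.18113)
r(V, -198)/G = (-1/5*(-198)*(1 - 198))/(-48/265) = -1/5*(-198)*(-197)*(-265/48) = -39006/5*(-265/48) = 344553/8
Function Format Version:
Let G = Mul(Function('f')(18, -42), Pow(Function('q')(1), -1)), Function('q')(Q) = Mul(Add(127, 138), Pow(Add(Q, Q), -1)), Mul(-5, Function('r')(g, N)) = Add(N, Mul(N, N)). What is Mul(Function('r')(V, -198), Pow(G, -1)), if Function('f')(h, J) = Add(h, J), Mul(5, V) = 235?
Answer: Rational(344553, 8) ≈ 43069.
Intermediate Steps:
V = 47 (V = Mul(Rational(1, 5), 235) = 47)
Function('r')(g, N) = Add(Mul(Rational(-1, 5), N), Mul(Rational(-1, 5), Pow(N, 2))) (Function('r')(g, N) = Mul(Rational(-1, 5), Add(N, Mul(N, N))) = Mul(Rational(-1, 5), Add(N, Pow(N, 2))) = Add(Mul(Rational(-1, 5), N), Mul(Rational(-1, 5), Pow(N, 2))))
Function('q')(Q) = Mul(Rational(265, 2), Pow(Q, -1)) (Function('q')(Q) = Mul(265, Pow(Mul(2, Q), -1)) = Mul(265, Mul(Rational(1, 2), Pow(Q, -1))) = Mul(Rational(265, 2), Pow(Q, -1)))
Function('f')(h, J) = Add(J, h)
G = Rational(-48, 265) (G = Mul(Add(-42, 18), Pow(Mul(Rational(265, 2), Pow(1, -1)), -1)) = Mul(-24, Pow(Mul(Rational(265, 2), 1), -1)) = Mul(-24, Pow(Rational(265, 2), -1)) = Mul(-24, Rational(2, 265)) = Rational(-48, 265) ≈ -0.18113)
Mul(Function('r')(V, -198), Pow(G, -1)) = Mul(Mul(Rational(-1, 5), -198, Add(1, -198)), Pow(Rational(-48, 265), -1)) = Mul(Mul(Rational(-1, 5), -198, -197), Rational(-265, 48)) = Mul(Rational(-39006, 5), Rational(-265, 48)) = Rational(344553, 8)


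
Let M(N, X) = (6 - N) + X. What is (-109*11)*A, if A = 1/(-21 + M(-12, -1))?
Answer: 1199/4 ≈ 299.75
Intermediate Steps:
M(N, X) = 6 + X - N
A = -1/4 (A = 1/(-21 + (6 - 1 - 1*(-12))) = 1/(-21 + (6 - 1 + 12)) = 1/(-21 + 17) = 1/(-4) = -1/4 ≈ -0.25000)
(-109*11)*A = -109*11*(-1/4) = -1199*(-1/4) = 1199/4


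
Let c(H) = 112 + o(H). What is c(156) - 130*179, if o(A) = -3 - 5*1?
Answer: -23166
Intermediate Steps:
o(A) = -8 (o(A) = -3 - 5 = -8)
c(H) = 104 (c(H) = 112 - 8 = 104)
c(156) - 130*179 = 104 - 130*179 = 104 - 23270 = -23166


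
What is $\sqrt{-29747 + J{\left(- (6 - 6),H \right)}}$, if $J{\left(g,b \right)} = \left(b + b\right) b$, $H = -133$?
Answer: $\sqrt{5631} \approx 75.04$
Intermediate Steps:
$J{\left(g,b \right)} = 2 b^{2}$ ($J{\left(g,b \right)} = 2 b b = 2 b^{2}$)
$\sqrt{-29747 + J{\left(- (6 - 6),H \right)}} = \sqrt{-29747 + 2 \left(-133\right)^{2}} = \sqrt{-29747 + 2 \cdot 17689} = \sqrt{-29747 + 35378} = \sqrt{5631}$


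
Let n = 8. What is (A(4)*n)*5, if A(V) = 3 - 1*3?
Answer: 0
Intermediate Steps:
A(V) = 0 (A(V) = 3 - 3 = 0)
(A(4)*n)*5 = (0*8)*5 = 0*5 = 0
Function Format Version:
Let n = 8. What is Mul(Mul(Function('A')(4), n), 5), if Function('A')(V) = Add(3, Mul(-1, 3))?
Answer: 0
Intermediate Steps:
Function('A')(V) = 0 (Function('A')(V) = Add(3, -3) = 0)
Mul(Mul(Function('A')(4), n), 5) = Mul(Mul(0, 8), 5) = Mul(0, 5) = 0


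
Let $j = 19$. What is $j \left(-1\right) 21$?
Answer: $-399$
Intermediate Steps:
$j \left(-1\right) 21 = 19 \left(-1\right) 21 = \left(-19\right) 21 = -399$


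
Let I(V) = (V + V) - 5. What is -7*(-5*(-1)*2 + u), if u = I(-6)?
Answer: 49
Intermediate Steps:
I(V) = -5 + 2*V (I(V) = 2*V - 5 = -5 + 2*V)
u = -17 (u = -5 + 2*(-6) = -5 - 12 = -17)
-7*(-5*(-1)*2 + u) = -7*(-5*(-1)*2 - 17) = -7*(5*2 - 17) = -7*(10 - 17) = -7*(-7) = 49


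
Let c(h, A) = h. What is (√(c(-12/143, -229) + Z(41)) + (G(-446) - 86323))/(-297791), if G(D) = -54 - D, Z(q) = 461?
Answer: 85931/297791 - √9425273/42584113 ≈ 0.28849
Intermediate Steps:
(√(c(-12/143, -229) + Z(41)) + (G(-446) - 86323))/(-297791) = (√(-12/143 + 461) + ((-54 - 1*(-446)) - 86323))/(-297791) = (√(-12*1/143 + 461) + ((-54 + 446) - 86323))*(-1/297791) = (√(-12/143 + 461) + (392 - 86323))*(-1/297791) = (√(65911/143) - 85931)*(-1/297791) = (√9425273/143 - 85931)*(-1/297791) = (-85931 + √9425273/143)*(-1/297791) = 85931/297791 - √9425273/42584113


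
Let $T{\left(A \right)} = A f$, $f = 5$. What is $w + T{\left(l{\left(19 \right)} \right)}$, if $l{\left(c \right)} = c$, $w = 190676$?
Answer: $190771$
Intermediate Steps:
$T{\left(A \right)} = 5 A$ ($T{\left(A \right)} = A 5 = 5 A$)
$w + T{\left(l{\left(19 \right)} \right)} = 190676 + 5 \cdot 19 = 190676 + 95 = 190771$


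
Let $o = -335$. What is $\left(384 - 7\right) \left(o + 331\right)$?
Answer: $-1508$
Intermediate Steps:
$\left(384 - 7\right) \left(o + 331\right) = \left(384 - 7\right) \left(-335 + 331\right) = \left(384 + \left(-226 + 219\right)\right) \left(-4\right) = \left(384 - 7\right) \left(-4\right) = 377 \left(-4\right) = -1508$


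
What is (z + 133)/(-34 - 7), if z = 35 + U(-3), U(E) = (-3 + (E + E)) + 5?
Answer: -4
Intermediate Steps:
U(E) = 2 + 2*E (U(E) = (-3 + 2*E) + 5 = 2 + 2*E)
z = 31 (z = 35 + (2 + 2*(-3)) = 35 + (2 - 6) = 35 - 4 = 31)
(z + 133)/(-34 - 7) = (31 + 133)/(-34 - 7) = 164/(-41) = 164*(-1/41) = -4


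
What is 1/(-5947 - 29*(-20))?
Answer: -1/5367 ≈ -0.00018632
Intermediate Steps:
1/(-5947 - 29*(-20)) = 1/(-5947 + 580) = 1/(-5367) = -1/5367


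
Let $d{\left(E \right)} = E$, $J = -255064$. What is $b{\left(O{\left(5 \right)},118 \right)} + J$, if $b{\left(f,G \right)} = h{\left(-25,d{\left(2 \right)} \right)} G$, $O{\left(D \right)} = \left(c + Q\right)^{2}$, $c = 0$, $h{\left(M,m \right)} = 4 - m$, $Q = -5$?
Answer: $-254828$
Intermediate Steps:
$O{\left(D \right)} = 25$ ($O{\left(D \right)} = \left(0 - 5\right)^{2} = \left(-5\right)^{2} = 25$)
$b{\left(f,G \right)} = 2 G$ ($b{\left(f,G \right)} = \left(4 - 2\right) G = 2 G$)
$b{\left(O{\left(5 \right)},118 \right)} + J = 2 \cdot 118 - 255064 = 236 - 255064 = -254828$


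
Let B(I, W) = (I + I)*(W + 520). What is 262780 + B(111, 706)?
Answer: 534952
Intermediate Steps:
B(I, W) = 2*I*(520 + W) (B(I, W) = (2*I)*(520 + W) = 2*I*(520 + W))
262780 + B(111, 706) = 262780 + 2*111*(520 + 706) = 262780 + 2*111*1226 = 262780 + 272172 = 534952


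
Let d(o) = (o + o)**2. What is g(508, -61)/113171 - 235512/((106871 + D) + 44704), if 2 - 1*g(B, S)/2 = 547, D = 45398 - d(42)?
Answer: -26860138082/21493096807 ≈ -1.2497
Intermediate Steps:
d(o) = 4*o**2 (d(o) = (2*o)**2 = 4*o**2)
D = 38342 (D = 45398 - 4*42**2 = 45398 - 4*1764 = 45398 - 1*7056 = 45398 - 7056 = 38342)
g(B, S) = -1090 (g(B, S) = 4 - 2*547 = 4 - 1094 = -1090)
g(508, -61)/113171 - 235512/((106871 + D) + 44704) = -1090/113171 - 235512/((106871 + 38342) + 44704) = -1090*1/113171 - 235512/(145213 + 44704) = -1090/113171 - 235512/189917 = -26860138082/21493096807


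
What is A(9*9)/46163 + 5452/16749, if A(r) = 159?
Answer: 4798939/14588379 ≈ 0.32896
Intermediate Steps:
A(9*9)/46163 + 5452/16749 = 159/46163 + 5452/16749 = 159*(1/46163) + 5452*(1/16749) = 3/871 + 5452/16749 = 4798939/14588379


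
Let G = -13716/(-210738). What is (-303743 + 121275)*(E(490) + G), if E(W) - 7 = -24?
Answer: 9866625340/3193 ≈ 3.0901e+6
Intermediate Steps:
G = 2286/35123 (G = -13716*(-1/210738) = 2286/35123 ≈ 0.065086)
E(W) = -17 (E(W) = 7 - 24 = -17)
(-303743 + 121275)*(E(490) + G) = (-303743 + 121275)*(-17 + 2286/35123) = -182468*(-594805/35123) = 9866625340/3193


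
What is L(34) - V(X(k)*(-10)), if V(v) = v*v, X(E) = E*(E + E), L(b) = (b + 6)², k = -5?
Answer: -248400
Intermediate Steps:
L(b) = (6 + b)²
X(E) = 2*E² (X(E) = E*(2*E) = 2*E²)
V(v) = v²
L(34) - V(X(k)*(-10)) = (6 + 34)² - ((2*(-5)²)*(-10))² = 40² - ((2*25)*(-10))² = 1600 - (50*(-10))² = 1600 - 1*(-500)² = 1600 - 1*250000 = 1600 - 250000 = -248400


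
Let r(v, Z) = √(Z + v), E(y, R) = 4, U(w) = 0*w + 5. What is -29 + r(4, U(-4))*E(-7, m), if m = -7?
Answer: -17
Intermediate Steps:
U(w) = 5 (U(w) = 0 + 5 = 5)
-29 + r(4, U(-4))*E(-7, m) = -29 + √(5 + 4)*4 = -29 + √9*4 = -29 + 3*4 = -29 + 12 = -17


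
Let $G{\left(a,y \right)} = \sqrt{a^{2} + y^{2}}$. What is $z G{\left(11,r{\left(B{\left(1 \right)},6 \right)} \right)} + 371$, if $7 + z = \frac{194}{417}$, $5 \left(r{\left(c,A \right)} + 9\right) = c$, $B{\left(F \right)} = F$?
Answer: $371 - \frac{5995 \sqrt{41}}{417} \approx 278.95$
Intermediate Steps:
$r{\left(c,A \right)} = -9 + \frac{c}{5}$
$z = - \frac{2725}{417}$ ($z = -7 + \frac{194}{417} = - \frac{2725}{417} \approx -6.5348$)
$z G{\left(11,r{\left(B{\left(1 \right)},6 \right)} \right)} + 371 = - \frac{2725 \sqrt{11^{2} + \left(-9 + \frac{1}{5} \cdot 1\right)^{2}}}{417} + 371 = - \frac{2725 \sqrt{121 + \left(-9 + \frac{1}{5}\right)^{2}}}{417} + 371 = - \frac{2725 \sqrt{121 + \left(- \frac{44}{5}\right)^{2}}}{417} + 371 = - \frac{2725 \sqrt{121 + \frac{1936}{25}}}{417} + 371 = - \frac{2725 \sqrt{\frac{4961}{25}}}{417} + 371 = - \frac{2725 \frac{11 \sqrt{41}}{5}}{417} + 371 = - \frac{5995 \sqrt{41}}{417} + 371 = 371 - \frac{5995 \sqrt{41}}{417}$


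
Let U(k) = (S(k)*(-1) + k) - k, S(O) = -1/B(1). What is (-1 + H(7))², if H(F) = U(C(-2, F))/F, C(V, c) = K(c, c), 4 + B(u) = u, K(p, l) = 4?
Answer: 484/441 ≈ 1.0975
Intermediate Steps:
B(u) = -4 + u
C(V, c) = 4
S(O) = ⅓ (S(O) = -1/(-4 + 1) = -1/(-3) = -1*(-⅓) = ⅓)
U(k) = -⅓ (U(k) = ((⅓)*(-1) + k) - k = (-⅓ + k) - k = -⅓)
H(F) = -1/(3*F)
(-1 + H(7))² = (-1 - ⅓/7)² = (-1 - ⅓*⅐)² = (-1 - 1/21)² = (-22/21)² = 484/441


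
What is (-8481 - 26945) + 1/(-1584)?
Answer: -56114785/1584 ≈ -35426.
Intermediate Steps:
(-8481 - 26945) + 1/(-1584) = -35426 - 1/1584 = -56114785/1584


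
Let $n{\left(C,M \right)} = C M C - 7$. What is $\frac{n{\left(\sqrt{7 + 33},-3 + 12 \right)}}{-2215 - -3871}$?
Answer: $\frac{353}{1656} \approx 0.21316$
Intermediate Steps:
$n{\left(C,M \right)} = -7 + M C^{2}$ ($n{\left(C,M \right)} = M C^{2} - 7 = -7 + M C^{2}$)
$\frac{n{\left(\sqrt{7 + 33},-3 + 12 \right)}}{-2215 - -3871} = \frac{-7 + \left(-3 + 12\right) \left(\sqrt{7 + 33}\right)^{2}}{-2215 - -3871} = \frac{-7 + 9 \left(\sqrt{40}\right)^{2}}{-2215 + 3871} = \frac{-7 + 9 \left(2 \sqrt{10}\right)^{2}}{1656} = \left(-7 + 9 \cdot 40\right) \frac{1}{1656} = \left(-7 + 360\right) \frac{1}{1656} = 353 \cdot \frac{1}{1656} = \frac{353}{1656}$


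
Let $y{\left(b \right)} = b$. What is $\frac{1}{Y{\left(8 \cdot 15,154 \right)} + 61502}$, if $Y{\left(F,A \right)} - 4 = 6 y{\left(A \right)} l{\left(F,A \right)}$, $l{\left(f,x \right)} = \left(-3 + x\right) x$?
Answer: $\frac{1}{21548202} \approx 4.6408 \cdot 10^{-8}$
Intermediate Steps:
$l{\left(f,x \right)} = x \left(-3 + x\right)$
$Y{\left(F,A \right)} = 4 + 6 A^{2} \left(-3 + A\right)$ ($Y{\left(F,A \right)} = 4 + 6 A A \left(-3 + A\right) = 4 + 6 A^{2} \left(-3 + A\right)$)
$\frac{1}{Y{\left(8 \cdot 15,154 \right)} + 61502} = \frac{1}{\left(4 + 6 \cdot 154^{2} \left(-3 + 154\right)\right) + 61502} = \frac{1}{\left(4 + 6 \cdot 23716 \cdot 151\right) + 61502} = \frac{1}{\left(4 + 21486696\right) + 61502} = \frac{1}{21486700 + 61502} = \frac{1}{21548202}$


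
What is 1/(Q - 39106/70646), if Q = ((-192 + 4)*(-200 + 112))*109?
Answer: 35323/63697805055 ≈ 5.5454e-7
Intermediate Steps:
Q = 1803296 (Q = -188*(-88)*109 = 16544*109 = 1803296)
1/(Q - 39106/70646) = 1/(1803296 - 39106/70646) = 1/(1803296 - 39106*1/70646) = 1/(1803296 - 19553/35323) = 1/(63697805055/35323) = 35323/63697805055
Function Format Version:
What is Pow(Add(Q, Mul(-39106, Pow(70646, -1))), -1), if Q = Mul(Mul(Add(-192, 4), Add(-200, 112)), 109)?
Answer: Rational(35323, 63697805055) ≈ 5.5454e-7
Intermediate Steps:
Q = 1803296 (Q = Mul(Mul(-188, -88), 109) = Mul(16544, 109) = 1803296)
Pow(Add(Q, Mul(-39106, Pow(70646, -1))), -1) = Pow(Add(1803296, Mul(-39106, Pow(70646, -1))), -1) = Pow(Add(1803296, Mul(-39106, Rational(1, 70646))), -1) = Pow(Add(1803296, Rational(-19553, 35323)), -1) = Pow(Rational(63697805055, 35323), -1) = Rational(35323, 63697805055)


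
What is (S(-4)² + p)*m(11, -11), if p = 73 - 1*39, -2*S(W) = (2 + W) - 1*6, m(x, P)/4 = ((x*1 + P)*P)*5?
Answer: 0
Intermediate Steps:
m(x, P) = 20*P*(P + x) (m(x, P) = 4*(((x*1 + P)*P)*5) = 4*(((x + P)*P)*5) = 4*(((P + x)*P)*5) = 4*((P*(P + x))*5) = 4*(5*P*(P + x)) = 20*P*(P + x))
S(W) = 2 - W/2 (S(W) = -((2 + W) - 1*6)/2 = -((2 + W) - 6)/2 = -(-4 + W)/2 = 2 - W/2)
p = 34 (p = 73 - 39 = 34)
(S(-4)² + p)*m(11, -11) = ((2 - ½*(-4))² + 34)*(20*(-11)*(-11 + 11)) = ((2 + 2)² + 34)*(20*(-11)*0) = (4² + 34)*0 = (16 + 34)*0 = 50*0 = 0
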